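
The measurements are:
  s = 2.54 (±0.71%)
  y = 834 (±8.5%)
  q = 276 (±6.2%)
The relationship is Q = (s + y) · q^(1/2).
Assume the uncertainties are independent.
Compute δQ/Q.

Let u = s + y = 837. δu = √(δs² + δy²) = √(0.000325 + 5030) = 70.9, so δu/u = 0.0847.
Q is then a monomial in u, q:
δQ/Q = √((δu/u)² + (½·δq/q)²) = √(0.00718 + 0.000961) = 0.0902

0.0902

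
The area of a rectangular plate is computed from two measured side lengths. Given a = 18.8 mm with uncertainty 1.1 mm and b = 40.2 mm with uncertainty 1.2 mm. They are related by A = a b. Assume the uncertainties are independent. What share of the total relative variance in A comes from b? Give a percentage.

20.7%

(δA/A)² = (1·δa/a)² + (1·δb/b)²
  a term: (1×0.0585)² = 0.00342
  b term: (1×0.0299)² = 0.000891
Total = 0.00431. Share from b = 0.000891/0.00431 = 0.207.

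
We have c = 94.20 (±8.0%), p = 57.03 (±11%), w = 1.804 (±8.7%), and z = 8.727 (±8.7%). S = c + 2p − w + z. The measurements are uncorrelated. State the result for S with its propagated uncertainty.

Each term contributes (cᵢ δxᵢ)² to (δS)²:
  (δc)² = 56.8;  (2·δp)² = 157;  (δw)² = 0.0246;  (δz)² = 0.576
δS = √(215) = 14.7
S = 215.2.

215.2 ± 14.7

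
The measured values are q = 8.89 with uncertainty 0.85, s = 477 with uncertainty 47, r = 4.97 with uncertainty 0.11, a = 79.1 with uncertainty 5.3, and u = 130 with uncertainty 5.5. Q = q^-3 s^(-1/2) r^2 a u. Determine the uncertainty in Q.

5.05

For a monomial Q ∝ q^-3, s^(-1/2), r^2, a, u, fractional errors add in quadrature:
  (-3·δq/q)² = (-3×0.0956)² = 0.0823;  (−½·δs/s)² = (-0.5×0.0985)² = 0.00243;  (2·δr/r)² = (2×0.0221)² = 0.00196;  (1·δa/a)² = (1×0.0670)² = 0.00449;  (1·δu/u)² = (1×0.0423)² = 0.00179
δQ/Q = √(0.0929) = 0.305
Q = 16.6, so δQ = 0.305 × 16.6 = 5.05.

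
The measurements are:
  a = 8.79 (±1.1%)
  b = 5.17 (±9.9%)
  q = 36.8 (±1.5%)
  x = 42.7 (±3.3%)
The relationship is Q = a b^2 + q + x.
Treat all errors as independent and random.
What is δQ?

Let p = a·b^2 = 235. δp/p = √((1·δa/a)² + (2·δb/b)²) = √(0.000121 + 0.0392) = 0.198, so δp = 46.6.
Q = p + q + x: δQ = √(δp² + δq² + δx²) = √(2170 + 0.305 + 1.99) = 46.6

46.6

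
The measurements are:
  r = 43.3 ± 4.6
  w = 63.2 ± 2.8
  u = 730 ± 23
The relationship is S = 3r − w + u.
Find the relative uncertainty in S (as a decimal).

Sums and differences: (δS)² = Σ (cᵢ δxᵢ)².
  (3·δr)² = 190;  (δw)² = 7.84;  (δu)² = 529
δS = √(727) = 27.0
S = 797, so δS/S = 27.0/797 = 0.0338.

0.0338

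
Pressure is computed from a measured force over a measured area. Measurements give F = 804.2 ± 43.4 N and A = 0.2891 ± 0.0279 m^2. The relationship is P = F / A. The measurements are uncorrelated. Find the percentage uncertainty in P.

11.1%

P is a product of powers, so relative uncertainties combine in quadrature:
  (1·δF/F)² = (1×0.0540)² = 0.00291;  (-1·δA/A)² = (-1×0.0965)² = 0.00931
δP/P = √(0.0122) = 0.111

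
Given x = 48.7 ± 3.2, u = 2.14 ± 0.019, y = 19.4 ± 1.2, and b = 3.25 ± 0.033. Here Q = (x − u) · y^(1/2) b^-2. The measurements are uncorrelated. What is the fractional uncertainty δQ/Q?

Let w = x − u = 46.6. δw = √(δx² + δu²) = √(10.2 + 0.000361) = 3.20, so δw/w = 0.0687.
Q is then a monomial in w, y, b:
δQ/Q = √((δw/w)² + (½·δy/y)² + (-2·δb/b)²) = √(0.00472 + 0.000957 + 0.000412) = 0.0781

0.0781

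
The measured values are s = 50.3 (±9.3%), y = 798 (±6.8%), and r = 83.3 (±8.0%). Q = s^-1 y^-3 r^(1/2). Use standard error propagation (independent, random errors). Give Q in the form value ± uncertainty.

Each factor contributes (exponent × relative error)² to (δQ/Q)²:
  (-1·δs/s)² = (-1×0.0930)² = 0.00865;  (-3·δy/y)² = (-3×0.0680)² = 0.0416;  (½·δr/r)² = (0.5×0.0800)² = 0.00160
δQ/Q = √(0.0519) = 0.228
Q = 3.57e-10, so δQ = 0.228 × 3.57e-10 = 8.13e-11.

(3.57 ± 0.813) × 10^-10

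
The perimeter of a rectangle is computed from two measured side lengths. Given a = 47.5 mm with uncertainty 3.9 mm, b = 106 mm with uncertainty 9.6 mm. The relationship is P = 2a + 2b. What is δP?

20.7 mm

For a sum/difference, combine absolute errors in quadrature:
  (2·δa)² = 60.8;  (2·δb)² = 369
δP = √(429) = 20.7 mm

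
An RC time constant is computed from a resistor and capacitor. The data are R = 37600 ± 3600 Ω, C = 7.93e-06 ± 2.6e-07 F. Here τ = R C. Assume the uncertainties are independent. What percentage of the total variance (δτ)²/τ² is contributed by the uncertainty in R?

(δτ/τ)² = (1·δR/R)² + (1·δC/C)²
  R term: (1×0.0957)² = 0.00917
  C term: (1×0.0328)² = 0.00107
Total = 0.0102. Share from R = 0.00917/0.0102 = 0.895.

89.5%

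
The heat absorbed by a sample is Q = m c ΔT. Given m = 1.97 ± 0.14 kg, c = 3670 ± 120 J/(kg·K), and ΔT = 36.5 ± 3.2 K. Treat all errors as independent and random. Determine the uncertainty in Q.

Each factor contributes (exponent × relative error)² to (δQ/Q)²:
  (1·δm/m)² = (1×0.0711)² = 0.00505;  (1·δc/c)² = (1×0.0327)² = 0.00107;  (1·δΔT/ΔT)² = (1×0.0877)² = 0.00769
δQ/Q = √(0.0138) = 0.117
Q = 2.64e+05 J, so δQ = 0.117 × 2.64e+05 = 31000 J.

31000 J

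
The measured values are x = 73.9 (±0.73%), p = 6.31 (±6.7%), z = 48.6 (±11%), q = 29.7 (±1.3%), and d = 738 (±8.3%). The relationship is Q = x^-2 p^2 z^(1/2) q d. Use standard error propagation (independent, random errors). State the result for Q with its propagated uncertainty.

For a monomial Q ∝ x^-2, p^2, z^(1/2), q, d, fractional errors add in quadrature:
  (-2·δx/x)² = (-2×0.00730)² = 0.000213;  (2·δp/p)² = (2×0.0670)² = 0.0180;  (½·δz/z)² = (0.5×0.110)² = 0.00302;  (1·δq/q)² = (1×0.0130)² = 0.000169;  (1·δd/d)² = (1×0.0830)² = 0.00689
δQ/Q = √(0.0283) = 0.168
Q = 1110, so δQ = 0.168 × 1110 = 187.

1110 ± 187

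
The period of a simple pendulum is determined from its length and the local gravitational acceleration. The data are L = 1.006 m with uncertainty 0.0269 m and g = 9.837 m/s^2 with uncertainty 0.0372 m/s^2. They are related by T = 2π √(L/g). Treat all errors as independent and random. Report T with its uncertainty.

Since T is a product/quotient, work with relative uncertainties:
  (½·δL/L)² = (0.5×0.0267)² = 0.000179;  (−½·δg/g)² = (-0.5×0.00378)² = 3.58e-06
δT/T = √(0.000182) = 0.0135
T = 2.009 s, so δT = 0.0135 × 2.009 = 0.0271 s.

2.009 ± 0.0271 s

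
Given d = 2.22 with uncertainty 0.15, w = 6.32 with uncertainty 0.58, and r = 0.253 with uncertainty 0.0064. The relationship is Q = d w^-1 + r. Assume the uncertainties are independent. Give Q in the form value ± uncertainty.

0.604 ± 0.0405

Let p = d·w^-1 = 0.351. δp/p = √((1·δd/d)² + (-1·δw/w)²) = √(0.00457 + 0.00842) = 0.114, so δp = 0.0400.
Q = p + r: δQ = √(δp² + δr²) = √(0.00160 + 4.1e-05) = 0.0405
Q = 0.604.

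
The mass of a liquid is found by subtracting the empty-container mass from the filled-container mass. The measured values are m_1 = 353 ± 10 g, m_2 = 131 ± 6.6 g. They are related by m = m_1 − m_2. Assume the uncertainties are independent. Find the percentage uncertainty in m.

5.40%

For a sum/difference, combine absolute errors in quadrature:
  (δm_1)² = 100;  (δm_2)² = 43.6
δm = √(144) = 12.0 g
m = 222 g, so δm/m = 12.0/222 = 0.0540.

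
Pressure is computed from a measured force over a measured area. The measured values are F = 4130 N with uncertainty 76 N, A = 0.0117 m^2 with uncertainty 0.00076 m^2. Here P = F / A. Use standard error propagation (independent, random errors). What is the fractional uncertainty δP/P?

Relative error in a monomial: (δP/P)² = Σ (nᵢ · δxᵢ/xᵢ)².
  (1·δF/F)² = (1×0.0184)² = 0.000339;  (-1·δA/A)² = (-1×0.0650)² = 0.00422
δP/P = √(0.00456) = 0.0675

0.0675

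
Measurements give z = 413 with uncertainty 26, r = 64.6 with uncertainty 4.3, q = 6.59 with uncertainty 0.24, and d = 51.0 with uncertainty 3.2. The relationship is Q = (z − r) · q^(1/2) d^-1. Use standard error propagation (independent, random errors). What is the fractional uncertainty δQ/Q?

Let u = z − r = 348. δu = √(δz² + δr²) = √(676 + 18.5) = 26.4, so δu/u = 0.0756.
Q is then a monomial in u, q, d:
δQ/Q = √((δu/u)² + (½·δq/q)² + (-1·δd/d)²) = √(0.00572 + 0.000332 + 0.00394) = 0.1000

0.1000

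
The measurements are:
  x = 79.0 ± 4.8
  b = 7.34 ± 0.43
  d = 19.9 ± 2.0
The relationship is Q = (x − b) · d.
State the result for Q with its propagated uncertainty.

1430 ± 172

Let u = x − b = 71.7. δu = √(δx² + δb²) = √(23.0 + 0.185) = 4.82, so δu/u = 0.0673.
Q is then a monomial in u, d:
δQ/Q = √((δu/u)² + (1·δd/d)²) = √(0.00452 + 0.0101) = 0.121
Q = 1430, so δQ = 0.121 × 1430 = 172.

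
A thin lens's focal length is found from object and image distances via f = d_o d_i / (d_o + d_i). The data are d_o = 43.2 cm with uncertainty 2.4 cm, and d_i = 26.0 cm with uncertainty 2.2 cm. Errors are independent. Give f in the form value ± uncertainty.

∂f/∂d_o = (d_i/(d_o+d_i))² = 0.141;  ∂f/∂d_i = (d_o/(d_o+d_i))² = 0.390
δf = √((∂f/∂d_o · δd_o)² + (∂f/∂d_i · δd_i)²) = √(0.115 + 0.735) = 0.922 cm
f = 16.2 cm.

16.2 ± 0.922 cm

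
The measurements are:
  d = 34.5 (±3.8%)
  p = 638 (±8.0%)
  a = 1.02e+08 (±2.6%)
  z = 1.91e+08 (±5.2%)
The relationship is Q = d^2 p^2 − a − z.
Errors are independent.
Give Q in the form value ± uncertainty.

Let w = d^2·p^2 = 4.84e+08. δw/w = √((2·δd/d)² + (2·δp/p)²) = √(0.00578 + 0.0256) = 0.177, so δw = 8.58e+07.
Q = w − a − z: δQ = √(δw² + δa² + δz²) = √(7.36e+15 + 7.03e+12 + 9.86e+13) = 8.64e+07
Q = 1.91e+08.

(1.91 ± 0.864) × 10^8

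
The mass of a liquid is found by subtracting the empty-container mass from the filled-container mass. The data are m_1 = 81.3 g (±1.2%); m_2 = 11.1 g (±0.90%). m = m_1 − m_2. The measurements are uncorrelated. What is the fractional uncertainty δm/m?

For a sum/difference, combine absolute errors in quadrature:
  (δm_1)² = 0.952;  (δm_2)² = 0.00998
δm = √(0.962) = 0.981 g
m = 70.2 g, so δm/m = 0.981/70.2 = 0.0140.

0.0140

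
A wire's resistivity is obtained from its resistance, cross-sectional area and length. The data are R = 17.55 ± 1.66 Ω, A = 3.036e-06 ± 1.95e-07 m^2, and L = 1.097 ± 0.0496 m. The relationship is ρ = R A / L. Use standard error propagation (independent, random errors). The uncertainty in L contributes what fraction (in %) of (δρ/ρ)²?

(δρ/ρ)² = (1·δR/R)² + (1·δA/A)² + (-1·δL/L)²
  R term: (1×0.0946)² = 0.00895
  A term: (1×0.0642)² = 0.00413
  L term: (-1×0.0452)² = 0.00204
Total = 0.0151. Share from L = 0.00204/0.0151 = 0.135.

13.5%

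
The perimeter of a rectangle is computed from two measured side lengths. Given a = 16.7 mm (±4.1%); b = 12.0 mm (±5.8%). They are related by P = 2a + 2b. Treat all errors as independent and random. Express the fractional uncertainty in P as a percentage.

Absolute uncertainties add in quadrature for a linear combination:
  (2·δa)² = 1.88;  (2·δb)² = 1.94
δP = √(3.81) = 1.95 mm
P = 57.4 mm, so δP/P = 1.95/57.4 = 0.0340.

3.40%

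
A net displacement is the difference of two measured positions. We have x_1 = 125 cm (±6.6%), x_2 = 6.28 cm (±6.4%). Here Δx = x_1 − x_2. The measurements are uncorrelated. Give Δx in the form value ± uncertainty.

119 ± 8.26 cm

Each term contributes (cᵢ δxᵢ)² to (δΔx)²:
  (δx_1)² = 68.1;  (δx_2)² = 0.162
δΔx = √(68.2) = 8.26 cm
Δx = 119 cm.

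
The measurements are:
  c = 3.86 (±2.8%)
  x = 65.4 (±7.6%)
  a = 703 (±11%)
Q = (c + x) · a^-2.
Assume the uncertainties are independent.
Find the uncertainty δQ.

3.24e-05

Let u = c + x = 69.3. δu = √(δc² + δx²) = √(0.0117 + 24.7) = 4.97, so δu/u = 0.0718.
Q is then a monomial in u, a:
δQ/Q = √((δu/u)² + (-2·δa/a)²) = √(0.00515 + 0.0484) = 0.231
Q = 0.000140, so δQ = 0.231 × 0.000140 = 3.24e-05.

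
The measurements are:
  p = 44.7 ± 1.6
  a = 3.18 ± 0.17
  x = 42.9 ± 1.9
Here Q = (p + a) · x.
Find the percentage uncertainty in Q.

5.56%

Let u = p + a = 47.9. δu = √(δp² + δa²) = √(2.56 + 0.0289) = 1.61, so δu/u = 0.0336.
Q is then a monomial in u, x:
δQ/Q = √((δu/u)² + (1·δx/x)²) = √(0.00113 + 0.00196) = 0.0556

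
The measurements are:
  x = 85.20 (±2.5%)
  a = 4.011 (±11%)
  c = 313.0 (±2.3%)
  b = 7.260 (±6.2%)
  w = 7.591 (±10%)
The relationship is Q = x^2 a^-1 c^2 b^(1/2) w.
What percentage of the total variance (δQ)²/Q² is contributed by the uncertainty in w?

36.1%

(δQ/Q)² = (2·δx/x)² + (-1·δa/a)² + (2·δc/c)² + (½·δb/b)² + (1·δw/w)²
  x term: (2×0.0250)² = 0.00250
  a term: (-1×0.110)² = 0.0121
  c term: (2×0.0230)² = 0.00212
  b term: (0.5×0.0620)² = 0.000961
  w term: (1×0.100)² = 0.0100
Total = 0.0277. Share from w = 0.0100/0.0277 = 0.361.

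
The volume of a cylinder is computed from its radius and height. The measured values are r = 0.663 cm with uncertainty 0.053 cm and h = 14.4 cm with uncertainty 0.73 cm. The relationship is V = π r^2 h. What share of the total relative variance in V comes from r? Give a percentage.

(δV/V)² = (2·δr/r)² + (1·δh/h)²
  r term: (2×0.0799)² = 0.0256
  h term: (1×0.0507)² = 0.00257
Total = 0.0281. Share from r = 0.0256/0.0281 = 0.909.

90.9%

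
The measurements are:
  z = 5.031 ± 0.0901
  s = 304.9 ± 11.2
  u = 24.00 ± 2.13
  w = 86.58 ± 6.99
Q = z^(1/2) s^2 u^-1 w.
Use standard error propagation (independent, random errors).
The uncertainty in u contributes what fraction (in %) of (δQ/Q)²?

(δQ/Q)² = (½·δz/z)² + (2·δs/s)² + (-1·δu/u)² + (1·δw/w)²
  z term: (0.5×0.0179)² = 8.02e-05
  s term: (2×0.0367)² = 0.00540
  u term: (-1×0.0887)² = 0.00788
  w term: (1×0.0807)² = 0.00652
Total = 0.0199. Share from u = 0.00788/0.0199 = 0.396.

39.6%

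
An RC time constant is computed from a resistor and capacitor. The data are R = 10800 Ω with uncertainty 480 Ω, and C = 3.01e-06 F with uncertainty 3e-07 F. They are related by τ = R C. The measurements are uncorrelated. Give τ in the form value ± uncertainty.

0.0325 ± 0.00355 s

Relative error in a monomial: (δτ/τ)² = Σ (nᵢ · δxᵢ/xᵢ)².
  (1·δR/R)² = (1×0.0444)² = 0.00198;  (1·δC/C)² = (1×0.0997)² = 0.00993
δτ/τ = √(0.0119) = 0.109
τ = 0.0325 s, so δτ = 0.109 × 0.0325 = 0.00355 s.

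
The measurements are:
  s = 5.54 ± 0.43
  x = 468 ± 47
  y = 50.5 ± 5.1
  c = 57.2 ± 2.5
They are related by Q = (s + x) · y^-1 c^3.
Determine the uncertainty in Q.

Let u = s + x = 474. δu = √(δs² + δx²) = √(0.185 + 2210) = 47.0, so δu/u = 0.0993.
Q is then a monomial in u, y, c:
δQ/Q = √((δu/u)² + (-1·δy/y)² + (3·δc/c)²) = √(0.00985 + 0.0102 + 0.0172) = 0.193
Q = 1.75e+06, so δQ = 0.193 × 1.75e+06 = 3.39e+05.

3.39e+05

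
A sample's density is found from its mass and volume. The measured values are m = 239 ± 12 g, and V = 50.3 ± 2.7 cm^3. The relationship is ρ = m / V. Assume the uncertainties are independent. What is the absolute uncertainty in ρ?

0.349 g/cm^3

For a monomial ρ ∝ m, V^-1, fractional errors add in quadrature:
  (1·δm/m)² = (1×0.0502)² = 0.00252;  (-1·δV/V)² = (-1×0.0537)² = 0.00288
δρ/ρ = √(0.00540) = 0.0735
ρ = 4.75 g/cm^3, so δρ = 0.0735 × 4.75 = 0.349 g/cm^3.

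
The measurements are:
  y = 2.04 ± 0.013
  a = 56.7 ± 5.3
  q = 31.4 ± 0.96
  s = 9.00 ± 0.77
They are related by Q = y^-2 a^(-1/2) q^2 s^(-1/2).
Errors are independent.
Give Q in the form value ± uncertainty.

Since Q is a product/quotient, work with relative uncertainties:
  (-2·δy/y)² = (-2×0.00637)² = 0.000162;  (−½·δa/a)² = (-0.5×0.0935)² = 0.00218;  (2·δq/q)² = (2×0.0306)² = 0.00374;  (−½·δs/s)² = (-0.5×0.0856)² = 0.00183
δQ/Q = √(0.00792) = 0.0890
Q = 10.5, so δQ = 0.0890 × 10.5 = 0.933.

10.5 ± 0.933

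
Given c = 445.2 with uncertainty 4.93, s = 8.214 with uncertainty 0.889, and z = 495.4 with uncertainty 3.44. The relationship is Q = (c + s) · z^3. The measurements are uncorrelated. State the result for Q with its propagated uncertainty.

Let u = c + s = 453.4. δu = √(δc² + δs²) = √(24.3 + 0.790) = 5.01, so δu/u = 0.0110.
Q is then a monomial in u, z:
δQ/Q = √((δu/u)² + (3·δz/z)²) = √(0.000122 + 0.000434) = 0.0236
Q = 5.513e+10, so δQ = 0.0236 × 5.513e+10 = 1.3e+09.

(5.513 ± 0.130) × 10^10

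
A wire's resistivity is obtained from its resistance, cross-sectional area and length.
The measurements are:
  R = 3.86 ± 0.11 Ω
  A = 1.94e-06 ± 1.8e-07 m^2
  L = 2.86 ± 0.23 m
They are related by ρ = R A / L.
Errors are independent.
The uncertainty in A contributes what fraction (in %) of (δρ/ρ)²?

54.2%

(δρ/ρ)² = (1·δR/R)² + (1·δA/A)² + (-1·δL/L)²
  R term: (1×0.0285)² = 0.000812
  A term: (1×0.0928)² = 0.00861
  L term: (-1×0.0804)² = 0.00647
Total = 0.0159. Share from A = 0.00861/0.0159 = 0.542.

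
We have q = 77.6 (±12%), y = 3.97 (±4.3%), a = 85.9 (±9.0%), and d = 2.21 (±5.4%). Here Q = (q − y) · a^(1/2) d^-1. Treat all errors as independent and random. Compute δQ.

44.7

Let u = q − y = 73.6. δu = √(δq² + δy²) = √(86.7 + 0.0291) = 9.31, so δu/u = 0.126.
Q is then a monomial in u, a, d:
δQ/Q = √((δu/u)² + (½·δa/a)² + (-1·δd/d)²) = √(0.0160 + 0.00202 + 0.00292) = 0.145
Q = 309, so δQ = 0.145 × 309 = 44.7.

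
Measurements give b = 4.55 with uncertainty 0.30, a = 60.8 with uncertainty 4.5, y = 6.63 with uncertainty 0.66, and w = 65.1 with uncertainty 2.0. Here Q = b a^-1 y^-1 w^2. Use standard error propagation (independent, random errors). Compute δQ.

7.33

Products/powers → add relative errors in quadrature, weighted by exponent:
  (1·δb/b)² = (1×0.0659)² = 0.00435;  (-1·δa/a)² = (-1×0.0740)² = 0.00548;  (-1·δy/y)² = (-1×0.0995)² = 0.00991;  (2·δw/w)² = (2×0.0307)² = 0.00378
δQ/Q = √(0.0235) = 0.153
Q = 47.8, so δQ = 0.153 × 47.8 = 7.33.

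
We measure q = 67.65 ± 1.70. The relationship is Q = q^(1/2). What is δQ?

0.103

Q ∝ q^(1/2), so δQ/Q = |½| · δq/q = 0.5 × 0.0251 = 0.0126.
Q = 8.225, so δQ = 0.0126 × 8.225 = 0.103.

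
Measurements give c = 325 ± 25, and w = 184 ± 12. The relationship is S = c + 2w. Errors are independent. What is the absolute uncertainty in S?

Sums and differences: (δS)² = Σ (cᵢ δxᵢ)².
  (δc)² = 625;  (2·δw)² = 576
δS = √(1200) = 34.7

34.7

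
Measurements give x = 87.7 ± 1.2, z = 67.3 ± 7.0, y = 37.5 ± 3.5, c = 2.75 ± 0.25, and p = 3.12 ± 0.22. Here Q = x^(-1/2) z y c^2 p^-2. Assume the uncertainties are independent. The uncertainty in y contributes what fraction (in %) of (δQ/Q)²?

12.0%

(δQ/Q)² = (−½·δx/x)² + (1·δz/z)² + (1·δy/y)² + (2·δc/c)² + (-2·δp/p)²
  x term: (-0.5×0.0137)² = 4.68e-05
  z term: (1×0.104)² = 0.0108
  y term: (1×0.0933)² = 0.00871
  c term: (2×0.0909)² = 0.0331
  p term: (-2×0.0705)² = 0.0199
Total = 0.0725. Share from y = 0.00871/0.0725 = 0.120.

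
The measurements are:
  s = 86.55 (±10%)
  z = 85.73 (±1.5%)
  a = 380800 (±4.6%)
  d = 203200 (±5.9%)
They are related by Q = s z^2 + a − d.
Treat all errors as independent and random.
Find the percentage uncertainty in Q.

8.57%

Let p = s·z^2 = 636100. δp/p = √((1·δs/s)² + (2·δz/z)²) = √(0.0100 + 0.000900) = 0.104, so δp = 66400.
Q = p + a − d: δQ = √(δp² + δa² + δd²) = √(4.41e+09 + 3.07e+08 + 1.44e+08) = 69700
Q = 813700, so δQ/Q = 69700/813700 = 0.0857.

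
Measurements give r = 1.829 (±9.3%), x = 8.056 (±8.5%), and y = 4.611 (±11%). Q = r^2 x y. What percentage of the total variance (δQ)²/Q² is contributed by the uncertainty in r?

(δQ/Q)² = (2·δr/r)² + (1·δx/x)² + (1·δy/y)²
  r term: (2×0.0930)² = 0.0346
  x term: (1×0.0850)² = 0.00723
  y term: (1×0.110)² = 0.0121
Total = 0.0539. Share from r = 0.0346/0.0539 = 0.642.

64.2%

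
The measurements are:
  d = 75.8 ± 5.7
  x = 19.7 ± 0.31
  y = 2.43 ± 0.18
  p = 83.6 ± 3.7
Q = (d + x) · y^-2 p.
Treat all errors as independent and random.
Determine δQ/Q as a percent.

16.6%

Let u = d + x = 95.5. δu = √(δd² + δx²) = √(32.5 + 0.0961) = 5.71, so δu/u = 0.0598.
Q is then a monomial in u, y, p:
δQ/Q = √((δu/u)² + (-2·δy/y)² + (1·δp/p)²) = √(0.00357 + 0.0219 + 0.00196) = 0.166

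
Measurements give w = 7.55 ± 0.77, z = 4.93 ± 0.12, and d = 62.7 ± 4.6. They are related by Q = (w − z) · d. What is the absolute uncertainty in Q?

50.3

Let u = w − z = 2.62. δu = √(δw² + δz²) = √(0.593 + 0.0144) = 0.779, so δu/u = 0.297.
Q is then a monomial in u, d:
δQ/Q = √((δu/u)² + (1·δd/d)²) = √(0.0885 + 0.00538) = 0.306
Q = 164, so δQ = 0.306 × 164 = 50.3.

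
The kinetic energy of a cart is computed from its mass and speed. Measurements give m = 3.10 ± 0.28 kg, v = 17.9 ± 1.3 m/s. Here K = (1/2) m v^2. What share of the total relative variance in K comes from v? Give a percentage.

(δK/K)² = (1·δm/m)² + (2·δv/v)²
  m term: (1×0.0903)² = 0.00816
  v term: (2×0.0726)² = 0.0211
Total = 0.0293. Share from v = 0.0211/0.0293 = 0.721.

72.1%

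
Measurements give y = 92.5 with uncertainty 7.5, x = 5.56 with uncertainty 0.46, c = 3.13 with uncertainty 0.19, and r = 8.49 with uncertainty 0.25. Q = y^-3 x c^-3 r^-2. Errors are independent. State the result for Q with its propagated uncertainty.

Q is a product of powers, so relative uncertainties combine in quadrature:
  (-3·δy/y)² = (-3×0.0811)² = 0.0592;  (1·δx/x)² = (1×0.0827)² = 0.00684;  (-3·δc/c)² = (-3×0.0607)² = 0.0332;  (-2·δr/r)² = (-2×0.0294)² = 0.00347
δQ/Q = √(0.103) = 0.320
Q = 3.18e-09, so δQ = 0.320 × 3.18e-09 = 1.02e-09.

(3.18 ± 1.02) × 10^-9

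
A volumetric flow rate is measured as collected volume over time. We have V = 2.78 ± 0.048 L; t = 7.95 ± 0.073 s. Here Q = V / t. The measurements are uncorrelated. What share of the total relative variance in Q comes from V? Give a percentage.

(δQ/Q)² = (1·δV/V)² + (-1·δt/t)²
  V term: (1×0.0173)² = 0.000298
  t term: (-1×0.00918)² = 8.43e-05
Total = 0.000382. Share from V = 0.000298/0.000382 = 0.780.

78.0%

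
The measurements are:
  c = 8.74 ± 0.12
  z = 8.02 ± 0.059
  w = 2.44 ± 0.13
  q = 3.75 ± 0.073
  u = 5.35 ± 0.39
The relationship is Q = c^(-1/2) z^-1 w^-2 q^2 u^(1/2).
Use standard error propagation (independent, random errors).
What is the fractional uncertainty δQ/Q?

Q is a product of powers, so relative uncertainties combine in quadrature:
  (−½·δc/c)² = (-0.5×0.0137)² = 4.71e-05;  (-1·δz/z)² = (-1×0.00736)² = 5.41e-05;  (-2·δw/w)² = (-2×0.0533)² = 0.0114;  (2·δq/q)² = (2×0.0195)² = 0.00152;  (½·δu/u)² = (0.5×0.0729)² = 0.00133
δQ/Q = √(0.0143) = 0.120

0.120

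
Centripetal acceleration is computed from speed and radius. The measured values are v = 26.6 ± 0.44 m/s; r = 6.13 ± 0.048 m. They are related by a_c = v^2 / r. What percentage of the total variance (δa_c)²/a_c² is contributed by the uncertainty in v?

94.7%

(δa_c/a_c)² = (2·δv/v)² + (-1·δr/r)²
  v term: (2×0.0165)² = 0.00109
  r term: (-1×0.00783)² = 6.13e-05
Total = 0.00116. Share from v = 0.00109/0.00116 = 0.947.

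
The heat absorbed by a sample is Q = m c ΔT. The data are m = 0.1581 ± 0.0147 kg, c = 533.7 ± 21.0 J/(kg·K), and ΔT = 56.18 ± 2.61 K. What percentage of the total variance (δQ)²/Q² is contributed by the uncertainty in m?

(δQ/Q)² = (1·δm/m)² + (1·δc/c)² + (1·δΔT/ΔT)²
  m term: (1×0.0930)² = 0.00865
  c term: (1×0.0393)² = 0.00155
  ΔT term: (1×0.0465)² = 0.00216
Total = 0.0124. Share from m = 0.00865/0.0124 = 0.700.

70.0%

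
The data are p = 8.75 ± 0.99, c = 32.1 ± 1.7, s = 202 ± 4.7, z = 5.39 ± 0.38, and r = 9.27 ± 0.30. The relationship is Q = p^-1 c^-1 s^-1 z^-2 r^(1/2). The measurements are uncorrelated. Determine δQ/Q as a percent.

For a monomial Q ∝ p^-1, c^-1, s^-1, z^-2, r^(1/2), fractional errors add in quadrature:
  (-1·δp/p)² = (-1×0.113)² = 0.0128;  (-1·δc/c)² = (-1×0.0530)² = 0.00280;  (-1·δs/s)² = (-1×0.0233)² = 0.000541;  (-2·δz/z)² = (-2×0.0705)² = 0.0199;  (½·δr/r)² = (0.5×0.0324)² = 0.000262
δQ/Q = √(0.0363) = 0.191

19.1%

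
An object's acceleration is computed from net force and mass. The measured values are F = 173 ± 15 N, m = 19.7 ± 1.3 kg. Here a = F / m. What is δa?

0.957 m/s^2

Since a is a product/quotient, work with relative uncertainties:
  (1·δF/F)² = (1×0.0867)² = 0.00752;  (-1·δm/m)² = (-1×0.0660)² = 0.00435
δa/a = √(0.0119) = 0.109
a = 8.78 m/s^2, so δa = 0.109 × 8.78 = 0.957 m/s^2.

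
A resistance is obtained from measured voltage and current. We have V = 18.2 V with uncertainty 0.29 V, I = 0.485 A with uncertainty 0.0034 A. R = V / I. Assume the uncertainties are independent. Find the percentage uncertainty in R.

Relative error in a monomial: (δR/R)² = Σ (nᵢ · δxᵢ/xᵢ)².
  (1·δV/V)² = (1×0.0159)² = 0.000254;  (-1·δI/I)² = (-1×0.00701)² = 4.91e-05
δR/R = √(0.000303) = 0.0174

1.74%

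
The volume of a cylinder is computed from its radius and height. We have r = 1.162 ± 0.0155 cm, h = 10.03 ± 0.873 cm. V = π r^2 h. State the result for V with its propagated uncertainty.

Each factor contributes (exponent × relative error)² to (δV/V)²:
  (2·δr/r)² = (2×0.0133)² = 0.000712;  (1·δh/h)² = (1×0.0870)² = 0.00758
δV/V = √(0.00829) = 0.0910
V = 42.55 cm^3, so δV = 0.0910 × 42.55 = 3.87 cm^3.

42.55 ± 3.87 cm^3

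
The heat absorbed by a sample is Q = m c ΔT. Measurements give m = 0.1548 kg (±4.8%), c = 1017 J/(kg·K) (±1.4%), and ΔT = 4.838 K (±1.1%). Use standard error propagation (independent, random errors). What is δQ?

Relative error in a monomial: (δQ/Q)² = Σ (nᵢ · δxᵢ/xᵢ)².
  (1·δm/m)² = (1×0.0480)² = 0.00230;  (1·δc/c)² = (1×0.0140)² = 0.000196;  (1·δΔT/ΔT)² = (1×0.0110)² = 0.000121
δQ/Q = √(0.00262) = 0.0512
Q = 761.7 J, so δQ = 0.0512 × 761.7 = 39.0 J.

39.0 J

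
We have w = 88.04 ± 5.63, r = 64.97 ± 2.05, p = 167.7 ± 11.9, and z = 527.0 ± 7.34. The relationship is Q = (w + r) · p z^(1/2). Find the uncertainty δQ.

Let u = w + r = 153.0. δu = √(δw² + δr²) = √(31.7 + 4.20) = 5.99, so δu/u = 0.0392.
Q is then a monomial in u, p, z:
δQ/Q = √((δu/u)² + (1·δp/p)² + (½·δz/z)²) = √(0.00153 + 0.00504 + 4.85e-05) = 0.0813
Q = 589100, so δQ = 0.0813 × 589100 = 47900.

47900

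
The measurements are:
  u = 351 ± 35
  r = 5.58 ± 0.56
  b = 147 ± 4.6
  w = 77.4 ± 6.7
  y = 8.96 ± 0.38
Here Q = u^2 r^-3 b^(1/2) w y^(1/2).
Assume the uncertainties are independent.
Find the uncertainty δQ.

For a monomial Q ∝ u^2, r^-3, b^(1/2), w, y^(1/2), fractional errors add in quadrature:
  (2·δu/u)² = (2×0.0997)² = 0.0398;  (-3·δr/r)² = (-3×0.100)² = 0.0906;  (½·δb/b)² = (0.5×0.0313)² = 0.000245;  (1·δw/w)² = (1×0.0866)² = 0.00749;  (½·δy/y)² = (0.5×0.0424)² = 0.000450
δQ/Q = √(0.139) = 0.372
Q = 1.99e+06, so δQ = 0.372 × 1.99e+06 = 7.42e+05.

7.42e+05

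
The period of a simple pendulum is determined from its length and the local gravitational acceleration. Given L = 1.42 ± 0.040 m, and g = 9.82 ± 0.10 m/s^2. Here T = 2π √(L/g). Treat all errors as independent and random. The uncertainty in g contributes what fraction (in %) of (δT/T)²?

11.6%

(δT/T)² = (½·δL/L)² + (−½·δg/g)²
  L term: (0.5×0.0282)² = 0.000198
  g term: (-0.5×0.0102)² = 2.59e-05
Total = 0.000224. Share from g = 2.59e-05/0.000224 = 0.116.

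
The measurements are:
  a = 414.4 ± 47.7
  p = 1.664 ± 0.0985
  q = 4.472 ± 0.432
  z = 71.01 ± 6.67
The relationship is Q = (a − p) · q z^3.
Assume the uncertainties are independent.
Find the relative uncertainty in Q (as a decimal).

Let u = a − p = 412.7. δu = √(δa² + δp²) = √(2280 + 0.00970) = 47.7, so δu/u = 0.116.
Q is then a monomial in u, q, z:
δQ/Q = √((δu/u)² + (1·δq/q)² + (3·δz/z)²) = √(0.0134 + 0.00933 + 0.0794) = 0.320

0.320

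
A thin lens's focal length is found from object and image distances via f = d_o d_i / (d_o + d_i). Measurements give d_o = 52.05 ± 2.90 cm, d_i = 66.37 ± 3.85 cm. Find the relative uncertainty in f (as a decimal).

∂f/∂d_o = (d_i/(d_o+d_i))² = 0.314;  ∂f/∂d_i = (d_o/(d_o+d_i))² = 0.193
δf = √((∂f/∂d_o · δd_o)² + (∂f/∂d_i · δd_i)²) = √(0.830 + 0.553) = 1.18 cm
f = 29.17 cm, so δf/f = 1.18/29.17 = 0.0403.

0.0403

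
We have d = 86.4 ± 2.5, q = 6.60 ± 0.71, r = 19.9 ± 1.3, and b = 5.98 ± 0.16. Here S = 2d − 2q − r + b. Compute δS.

S is a linear combination, so absolute uncertainties add in quadrature:
  (2·δd)² = 25.0;  (2·δq)² = 2.02;  (δr)² = 1.69;  (δb)² = 0.0256
δS = √(28.7) = 5.36

5.36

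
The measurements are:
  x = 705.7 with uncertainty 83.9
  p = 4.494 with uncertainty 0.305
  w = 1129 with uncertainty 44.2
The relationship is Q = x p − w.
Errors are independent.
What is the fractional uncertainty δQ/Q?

0.214

Let h = x·p = 3171. δh/h = √((1·δx/x)² + (1·δp/p)²) = √(0.0141 + 0.00461) = 0.137, so δh = 434.
Q = h − w: δQ = √(δh² + δw²) = √(1.88e+05 + 1950) = 436
Q = 2042, so δQ/Q = 436/2042 = 0.214.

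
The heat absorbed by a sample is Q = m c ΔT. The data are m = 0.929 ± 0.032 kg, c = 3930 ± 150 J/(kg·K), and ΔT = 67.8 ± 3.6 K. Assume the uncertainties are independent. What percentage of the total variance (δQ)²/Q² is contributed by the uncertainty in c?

(δQ/Q)² = (1·δm/m)² + (1·δc/c)² + (1·δΔT/ΔT)²
  m term: (1×0.0344)² = 0.00119
  c term: (1×0.0382)² = 0.00146
  ΔT term: (1×0.0531)² = 0.00282
Total = 0.00546. Share from c = 0.00146/0.00546 = 0.267.

26.7%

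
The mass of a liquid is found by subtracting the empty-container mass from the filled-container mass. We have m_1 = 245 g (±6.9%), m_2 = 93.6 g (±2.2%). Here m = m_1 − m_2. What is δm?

17.0 g

Absolute uncertainties add in quadrature for a linear combination:
  (δm_1)² = 286;  (δm_2)² = 4.24
δm = √(290) = 17.0 g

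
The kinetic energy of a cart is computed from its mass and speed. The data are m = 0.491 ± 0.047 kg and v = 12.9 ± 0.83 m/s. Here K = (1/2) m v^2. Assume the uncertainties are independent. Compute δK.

Since K is a product/quotient, work with relative uncertainties:
  (1·δm/m)² = (1×0.0957)² = 0.00916;  (2·δv/v)² = (2×0.0643)² = 0.0166
δK/K = √(0.0257) = 0.160
K = 40.9 J, so δK = 0.160 × 40.9 = 6.55 J.

6.55 J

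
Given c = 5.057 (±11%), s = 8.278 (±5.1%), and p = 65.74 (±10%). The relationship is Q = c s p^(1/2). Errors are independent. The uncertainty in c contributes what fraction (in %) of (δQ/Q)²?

70.3%

(δQ/Q)² = (1·δc/c)² + (1·δs/s)² + (½·δp/p)²
  c term: (1×0.110)² = 0.0121
  s term: (1×0.0510)² = 0.00260
  p term: (0.5×0.100)² = 0.00250
Total = 0.0172. Share from c = 0.0121/0.0172 = 0.703.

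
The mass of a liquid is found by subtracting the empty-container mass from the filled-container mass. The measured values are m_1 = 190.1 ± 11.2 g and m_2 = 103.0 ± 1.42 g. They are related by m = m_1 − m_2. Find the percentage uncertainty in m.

13.0%

For a sum/difference, combine absolute errors in quadrature:
  (δm_1)² = 125;  (δm_2)² = 2.02
δm = √(127) = 11.3 g
m = 87.10 g, so δm/m = 11.3/87.10 = 0.130.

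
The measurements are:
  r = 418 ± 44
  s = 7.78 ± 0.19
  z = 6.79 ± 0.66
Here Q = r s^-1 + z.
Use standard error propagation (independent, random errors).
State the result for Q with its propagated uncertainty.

Let p = r·s^-1 = 53.7. δp/p = √((1·δr/r)² + (-1·δs/s)²) = √(0.0111 + 0.000596) = 0.108, so δp = 5.81.
Q = p + z: δQ = √(δp² + δz²) = √(33.7 + 0.436) = 5.84
Q = 60.5.

60.5 ± 5.84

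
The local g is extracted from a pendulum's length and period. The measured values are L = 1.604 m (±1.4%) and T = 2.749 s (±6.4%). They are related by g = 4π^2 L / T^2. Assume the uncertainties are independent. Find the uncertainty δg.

Relative error in a monomial: (δg/g)² = Σ (nᵢ · δxᵢ/xᵢ)².
  (1·δL/L)² = (1×0.0140)² = 0.000196;  (-2·δT/T)² = (-2×0.0640)² = 0.0164
δg/g = √(0.0166) = 0.129
g = 8.379 m/s^2, so δg = 0.129 × 8.379 = 1.08 m/s^2.

1.08 m/s^2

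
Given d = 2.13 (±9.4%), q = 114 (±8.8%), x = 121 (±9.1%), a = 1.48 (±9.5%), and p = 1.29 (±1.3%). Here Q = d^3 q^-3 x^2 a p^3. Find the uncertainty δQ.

0.133

For a monomial Q ∝ d^3, q^-3, x^2, a, p^3, fractional errors add in quadrature:
  (3·δd/d)² = (3×0.0940)² = 0.0795;  (-3·δq/q)² = (-3×0.0880)² = 0.0697;  (2·δx/x)² = (2×0.0910)² = 0.0331;  (1·δa/a)² = (1×0.0950)² = 0.00903;  (3·δp/p)² = (3×0.0130)² = 0.00152
δQ/Q = √(0.193) = 0.439
Q = 0.303, so δQ = 0.439 × 0.303 = 0.133.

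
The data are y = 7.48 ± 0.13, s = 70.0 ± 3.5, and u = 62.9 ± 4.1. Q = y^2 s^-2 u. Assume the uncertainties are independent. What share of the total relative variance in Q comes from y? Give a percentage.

7.82%

(δQ/Q)² = (2·δy/y)² + (-2·δs/s)² + (1·δu/u)²
  y term: (2×0.0174)² = 0.00121
  s term: (-2×0.0500)² = 0.0100
  u term: (1×0.0652)² = 0.00425
Total = 0.0155. Share from y = 0.00121/0.0155 = 0.0782.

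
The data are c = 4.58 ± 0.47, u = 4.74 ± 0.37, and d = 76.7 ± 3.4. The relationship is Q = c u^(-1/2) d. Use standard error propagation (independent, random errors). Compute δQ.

19.1

Products/powers → add relative errors in quadrature, weighted by exponent:
  (1·δc/c)² = (1×0.103)² = 0.0105;  (−½·δu/u)² = (-0.5×0.0781)² = 0.00152;  (1·δd/d)² = (1×0.0443)² = 0.00197
δQ/Q = √(0.0140) = 0.118
Q = 161, so δQ = 0.118 × 161 = 19.1.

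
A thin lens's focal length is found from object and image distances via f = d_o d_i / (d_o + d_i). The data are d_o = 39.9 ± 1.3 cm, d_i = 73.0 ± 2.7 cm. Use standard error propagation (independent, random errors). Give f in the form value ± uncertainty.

∂f/∂d_o = (d_i/(d_o+d_i))² = 0.418;  ∂f/∂d_i = (d_o/(d_o+d_i))² = 0.125
δf = √((∂f/∂d_o · δd_o)² + (∂f/∂d_i · δd_i)²) = √(0.295 + 0.114) = 0.640 cm
f = 25.8 cm.

25.8 ± 0.640 cm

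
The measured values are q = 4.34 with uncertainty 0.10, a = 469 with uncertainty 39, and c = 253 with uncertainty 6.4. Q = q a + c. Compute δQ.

Let p = q·a = 2040. δp/p = √((1·δq/q)² + (1·δa/a)²) = √(0.000531 + 0.00691) = 0.0863, so δp = 176.
Q = p + c: δQ = √(δp² + δc²) = √(30800 + 41.0) = 176

176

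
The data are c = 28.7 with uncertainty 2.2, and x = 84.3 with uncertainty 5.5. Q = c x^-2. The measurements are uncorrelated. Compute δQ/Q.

0.151

Relative error in a monomial: (δQ/Q)² = Σ (nᵢ · δxᵢ/xᵢ)².
  (1·δc/c)² = (1×0.0767)² = 0.00588;  (-2·δx/x)² = (-2×0.0652)² = 0.0170
δQ/Q = √(0.0229) = 0.151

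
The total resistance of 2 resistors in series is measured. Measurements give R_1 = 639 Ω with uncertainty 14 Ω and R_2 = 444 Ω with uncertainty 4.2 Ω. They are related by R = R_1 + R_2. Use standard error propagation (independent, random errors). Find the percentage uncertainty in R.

Each term contributes (cᵢ δxᵢ)² to (δR)²:
  (δR_1)² = 196;  (δR_2)² = 17.6
δR = √(214) = 14.6 Ω
R = 1080 Ω, so δR/R = 14.6/1080 = 0.0135.

1.35%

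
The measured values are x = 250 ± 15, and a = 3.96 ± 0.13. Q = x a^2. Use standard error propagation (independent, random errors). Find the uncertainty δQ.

Q is a product of powers, so relative uncertainties combine in quadrature:
  (1·δx/x)² = (1×0.0600)² = 0.00360;  (2·δa/a)² = (2×0.0328)² = 0.00431
δQ/Q = √(0.00791) = 0.0889
Q = 3920, so δQ = 0.0889 × 3920 = 349.

349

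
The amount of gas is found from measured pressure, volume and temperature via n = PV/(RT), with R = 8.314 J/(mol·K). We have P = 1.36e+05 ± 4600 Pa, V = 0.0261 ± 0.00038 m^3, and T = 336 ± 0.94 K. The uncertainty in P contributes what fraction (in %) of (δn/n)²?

(δn/n)² = (1·δP/P)² + (1·δV/V)² + (-1·δT/T)²
  P term: (1×0.0338)² = 0.00114
  V term: (1×0.0146)² = 0.000212
  T term: (-1×0.00280)² = 7.83e-06
Total = 0.00136. Share from P = 0.00114/0.00136 = 0.839.

83.9%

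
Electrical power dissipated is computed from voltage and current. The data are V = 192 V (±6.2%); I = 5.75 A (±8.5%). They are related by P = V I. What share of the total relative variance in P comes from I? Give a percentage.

(δP/P)² = (1·δV/V)² + (1·δI/I)²
  V term: (1×0.0620)² = 0.00384
  I term: (1×0.0850)² = 0.00723
Total = 0.0111. Share from I = 0.00723/0.0111 = 0.653.

65.3%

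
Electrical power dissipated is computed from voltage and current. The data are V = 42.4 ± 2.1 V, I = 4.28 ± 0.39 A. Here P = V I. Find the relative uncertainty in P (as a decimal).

Products/powers → add relative errors in quadrature, weighted by exponent:
  (1·δV/V)² = (1×0.0495)² = 0.00245;  (1·δI/I)² = (1×0.0911)² = 0.00830
δP/P = √(0.0108) = 0.104

0.104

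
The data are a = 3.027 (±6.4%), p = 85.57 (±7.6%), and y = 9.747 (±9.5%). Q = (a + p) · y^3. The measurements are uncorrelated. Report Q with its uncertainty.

Let u = a + p = 88.60. δu = √(δa² + δp²) = √(0.0375 + 42.3) = 6.51, so δu/u = 0.0734.
Q is then a monomial in u, y:
δQ/Q = √((δu/u)² + (3·δy/y)²) = √(0.00539 + 0.0812) = 0.294
Q = 82040, so δQ = 0.294 × 82040 = 24100.

82040 ± 24100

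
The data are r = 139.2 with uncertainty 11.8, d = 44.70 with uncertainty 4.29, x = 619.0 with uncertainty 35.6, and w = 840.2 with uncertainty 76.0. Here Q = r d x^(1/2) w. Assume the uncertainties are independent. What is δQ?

2.07e+07

Relative error in a monomial: (δQ/Q)² = Σ (nᵢ · δxᵢ/xᵢ)².
  (1·δr/r)² = (1×0.0848)² = 0.00719;  (1·δd/d)² = (1×0.0960)² = 0.00921;  (½·δx/x)² = (0.5×0.0575)² = 0.000827;  (1·δw/w)² = (1×0.0905)² = 0.00818
δQ/Q = √(0.0254) = 0.159
Q = 1.301e+08, so δQ = 0.159 × 1.301e+08 = 2.07e+07.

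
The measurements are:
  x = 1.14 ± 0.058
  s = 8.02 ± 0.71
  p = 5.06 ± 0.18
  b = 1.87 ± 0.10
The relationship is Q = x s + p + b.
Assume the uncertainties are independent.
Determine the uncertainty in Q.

0.956

Let w = x·s = 9.14. δw/w = √((1·δx/x)² + (1·δs/s)²) = √(0.00259 + 0.00784) = 0.102, so δw = 0.934.
Q = w + p + b: δQ = √(δw² + δp² + δb²) = √(0.872 + 0.0324 + 0.0100) = 0.956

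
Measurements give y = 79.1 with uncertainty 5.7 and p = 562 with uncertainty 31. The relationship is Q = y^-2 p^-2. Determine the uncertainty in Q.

9.18e-11

Relative error in a monomial: (δQ/Q)² = Σ (nᵢ · δxᵢ/xᵢ)².
  (-2·δy/y)² = (-2×0.0721)² = 0.0208;  (-2·δp/p)² = (-2×0.0552)² = 0.0122
δQ/Q = √(0.0329) = 0.181
Q = 5.06e-10, so δQ = 0.181 × 5.06e-10 = 9.18e-11.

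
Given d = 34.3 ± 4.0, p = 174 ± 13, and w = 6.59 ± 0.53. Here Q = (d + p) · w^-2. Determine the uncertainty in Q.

0.833

Let u = d + p = 208. δu = √(δd² + δp²) = √(16.0 + 169) = 13.6, so δu/u = 0.0653.
Q is then a monomial in u, w:
δQ/Q = √((δu/u)² + (-2·δw/w)²) = √(0.00426 + 0.0259) = 0.174
Q = 4.80, so δQ = 0.174 × 4.80 = 0.833.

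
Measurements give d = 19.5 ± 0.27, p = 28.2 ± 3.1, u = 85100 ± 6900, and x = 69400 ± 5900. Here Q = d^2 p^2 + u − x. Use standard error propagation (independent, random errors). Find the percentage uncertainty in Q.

21.3%

Let w = d^2·p^2 = 3.02e+05. δw/w = √((2·δd/d)² + (2·δp/p)²) = √(0.000767 + 0.0483) = 0.222, so δw = 67000.
Q = w + u − x: δQ = √(δw² + δu² + δx²) = √(4.49e+09 + 4.76e+07 + 3.48e+07) = 67600
Q = 3.18e+05, so δQ/Q = 67600/3.18e+05 = 0.213.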